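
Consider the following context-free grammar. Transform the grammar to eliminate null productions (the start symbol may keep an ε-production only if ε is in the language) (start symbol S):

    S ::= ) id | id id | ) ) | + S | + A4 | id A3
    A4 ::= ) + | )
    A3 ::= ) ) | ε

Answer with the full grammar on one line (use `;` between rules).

S ::= ) id | id id | ) ) | + S | + A4 | id A3 | id; A4 ::= ) + | ); A3 ::= ) )

Nullable set = {A3}.
ε ∉ L(G), so no ε-production is kept.
For each production, add variants omitting each subset of nullable occurrences: S → id A3 gives id A3 | id.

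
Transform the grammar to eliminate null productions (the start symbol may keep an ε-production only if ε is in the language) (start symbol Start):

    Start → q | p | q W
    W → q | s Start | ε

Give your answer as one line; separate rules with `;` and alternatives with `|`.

The nullable symbols are {W}.
ε ∉ L(G), so no ε-production is kept.

Start → q | p | q W; W → q | s Start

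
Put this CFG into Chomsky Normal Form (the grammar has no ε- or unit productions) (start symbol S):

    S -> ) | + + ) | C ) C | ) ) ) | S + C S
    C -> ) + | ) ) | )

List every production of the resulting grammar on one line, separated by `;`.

S -> ) | X1 Y1 | C Y2 | X2 Y3 | S Y4; C -> X2 X1 | X2 X2 | ); X1 -> +; X2 -> ); Y1 -> X1 X2; Y2 -> X2 C; Y3 -> X2 X2; Y4 -> X1 Y5; Y5 -> C S

Introduce a nonterminal for each terminal appearing in a rule of length ≥ 2: X1 → +, X2 → ).
Binarize each right-hand side of length ≥ 3 by chaining fresh nonterminals (Y1, Y2, …): affected rules were S → X1 X1 X2; S → C X2 C; S → X2 X2 X2; S → S X1 C S.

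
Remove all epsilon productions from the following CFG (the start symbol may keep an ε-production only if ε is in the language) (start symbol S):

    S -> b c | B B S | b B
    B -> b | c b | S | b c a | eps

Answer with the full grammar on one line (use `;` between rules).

S -> b c | B B S | B S | b B | b; B -> b | c b | S | b c a

The nullable symbols are {B}.
ε ∉ L(G), so no ε-production is kept.
For each production, add variants omitting each subset of nullable occurrences: S → B B S gives B B S | B S. S → b B gives b B | b.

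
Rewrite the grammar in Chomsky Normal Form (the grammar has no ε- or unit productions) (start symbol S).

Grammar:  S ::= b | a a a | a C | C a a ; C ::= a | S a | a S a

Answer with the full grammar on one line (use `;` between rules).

S ::= b | X1 Y1 | X1 C | C Y2; C ::= a | S X1 | X1 Y3; X1 ::= a; Y1 ::= X1 X1; Y2 ::= X1 X1; Y3 ::= S X1

Introduce a nonterminal for each terminal appearing in a rule of length ≥ 2: X1 → a.
Binarize each right-hand side of length ≥ 3 by chaining fresh nonterminals (Y1, Y2, …): affected rules were S → X1 X1 X1; S → C X1 X1; C → X1 S X1.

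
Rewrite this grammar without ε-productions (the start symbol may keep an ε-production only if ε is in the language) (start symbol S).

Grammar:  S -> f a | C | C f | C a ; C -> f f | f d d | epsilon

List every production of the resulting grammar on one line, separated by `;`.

S -> f a | C | C f | f | C a | a | epsilon; C -> f f | f d d

The nullable symbols are {C, S}.
ε ∈ L(G) since S is nullable, so keep S → ε.
Expand every rule over subsets of its nullable positions: S → C f gives C f | f. S → C a gives C a | a.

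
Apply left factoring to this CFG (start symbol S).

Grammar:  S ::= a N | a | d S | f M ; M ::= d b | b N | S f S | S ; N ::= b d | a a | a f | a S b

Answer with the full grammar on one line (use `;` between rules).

S ::= d S | f M | a S'; M ::= d b | b N | S M'; N ::= b d | a N'; S' ::= N | ε; M' ::= f S | ε; N' ::= a | f | S b

S has alternatives sharing prefix 'a': factor to S → a S' with S' → N | ε.
M has alternatives sharing prefix 'S': factor to M → S M' with M' → f S | ε.
N has alternatives sharing prefix 'a': factor to N → a N' with N' → a | f | S b.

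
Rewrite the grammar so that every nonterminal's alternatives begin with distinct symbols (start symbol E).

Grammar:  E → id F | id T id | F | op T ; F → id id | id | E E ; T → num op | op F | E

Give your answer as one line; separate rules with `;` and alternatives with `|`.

E → F | op T | id E'; F → E E | id F'; T → num op | op F | E; E' → F | T id; F' → id | ε

E has alternatives sharing prefix 'id': factor to E → id E' with E' → F | T id.
F has alternatives sharing prefix 'id': factor to F → id F' with F' → id | ε.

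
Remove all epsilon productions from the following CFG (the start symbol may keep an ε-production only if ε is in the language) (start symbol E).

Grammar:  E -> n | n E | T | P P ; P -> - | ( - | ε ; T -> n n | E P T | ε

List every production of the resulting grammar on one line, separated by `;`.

E -> n | n E | T | P P | P | ε; P -> - | ( -; T -> n n | E P T | E P | E T | E | P T | P

Nullable nonterminals: {E, P, T}.
ε ∈ L(G) since E is nullable, so keep E → ε.
For each production, add variants omitting each subset of nullable occurrences: E → P P gives P P | P. T → E P T gives E P T | E P | E T | E | P T | P.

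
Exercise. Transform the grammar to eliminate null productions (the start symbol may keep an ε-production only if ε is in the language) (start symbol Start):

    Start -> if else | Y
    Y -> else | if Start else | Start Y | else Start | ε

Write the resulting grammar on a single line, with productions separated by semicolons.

Start -> if else | Y | ε; Y -> else | if Start else | if else | Start Y | Start | else Start

The nullable symbols are {Start, Y}.
ε ∈ L(G) since Start is nullable, so keep Start → ε.
For each production, add variants omitting each subset of nullable occurrences: Y → if Start else gives if Start else | if else. Y → Start Y gives Start Y | Start.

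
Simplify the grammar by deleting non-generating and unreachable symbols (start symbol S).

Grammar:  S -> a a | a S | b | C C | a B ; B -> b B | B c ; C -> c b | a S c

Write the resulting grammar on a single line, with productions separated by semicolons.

S -> a a | a S | b | C C; C -> c b | a S c

Generating nonterminals: {C, S}.
Reachable from S after that: {C, S}.
Removed useless symbols: {B} and every production mentioning them.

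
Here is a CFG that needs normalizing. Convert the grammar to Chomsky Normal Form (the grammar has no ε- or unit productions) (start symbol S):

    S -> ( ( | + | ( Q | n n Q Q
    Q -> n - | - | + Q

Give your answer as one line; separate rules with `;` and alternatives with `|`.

Introduce a nonterminal for each terminal appearing in a rule of length ≥ 2: X1 → (, X2 → n, X3 → -, X4 → +.
Binarize each right-hand side of length ≥ 3 by chaining fresh nonterminals (Y1, Y2, …): affected rules were S → X2 X2 Q Q.

S -> X1 X1 | + | X1 Q | X2 Y1; Q -> X2 X3 | - | X4 Q; X1 -> (; X2 -> n; X3 -> -; X4 -> +; Y1 -> X2 Y2; Y2 -> Q Q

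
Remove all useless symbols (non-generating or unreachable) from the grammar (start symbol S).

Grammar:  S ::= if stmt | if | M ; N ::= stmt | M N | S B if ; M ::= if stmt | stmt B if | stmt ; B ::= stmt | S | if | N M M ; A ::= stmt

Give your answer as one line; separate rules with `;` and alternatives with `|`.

S ::= if stmt | if | M; N ::= stmt | M N | S B if; M ::= if stmt | stmt B if | stmt; B ::= stmt | S | if | N M M

Generating nonterminals: {A, B, M, N, S}.
Reachable from S after that: {B, M, N, S}.
Removed useless symbols: {A} and every production mentioning them.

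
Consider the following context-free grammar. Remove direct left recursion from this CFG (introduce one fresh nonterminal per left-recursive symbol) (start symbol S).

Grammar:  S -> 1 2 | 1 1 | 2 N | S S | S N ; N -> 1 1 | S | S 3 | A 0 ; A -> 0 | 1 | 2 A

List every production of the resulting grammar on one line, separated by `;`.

S -> 1 2 S' | 1 1 S' | 2 N S'; N -> 1 1 | S | S 3 | A 0; A -> 0 | 1 | 2 A; S' -> S S' | N S' | epsilon

Directly left-recursive nonterminal: S.
For S: α = {S, N}, β = {1 2, 1 1, 2 N}. Rewrite as S → β S' and S' → α S' | ε.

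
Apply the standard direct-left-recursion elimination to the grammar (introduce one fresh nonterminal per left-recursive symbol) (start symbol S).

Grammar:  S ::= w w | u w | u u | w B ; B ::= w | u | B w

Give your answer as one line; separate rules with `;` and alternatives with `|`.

S ::= w w | u w | u u | w B; B ::= w B' | u B'; B' ::= w B' | ε

Directly left-recursive nonterminal: B.
For B: α = {w}, β = {w, u}. Rewrite as B → β B' and B' → α B' | ε.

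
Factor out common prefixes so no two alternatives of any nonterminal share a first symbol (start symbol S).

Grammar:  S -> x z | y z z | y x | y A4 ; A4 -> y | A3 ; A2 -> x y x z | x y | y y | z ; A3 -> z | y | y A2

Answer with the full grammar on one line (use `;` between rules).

S -> x z | y S'; A4 -> y | A3; A2 -> y y | z | x y A2'; A3 -> z | y A3'; S' -> z z | x | A4; A2' -> x z | eps; A3' -> eps | A2

S has alternatives sharing prefix 'y': factor to S → y S' with S' → z z | x | A4.
A2 has alternatives sharing prefix 'x y': factor to A2 → x y A2' with A2' → x z | ε.
A3 has alternatives sharing prefix 'y': factor to A3 → y A3' with A3' → ε | A2.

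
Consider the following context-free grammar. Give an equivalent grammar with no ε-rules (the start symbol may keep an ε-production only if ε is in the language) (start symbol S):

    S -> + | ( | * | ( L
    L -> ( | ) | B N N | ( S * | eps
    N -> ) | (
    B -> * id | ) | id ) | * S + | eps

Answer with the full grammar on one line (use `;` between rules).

The nullable symbols are {B, L}.
ε ∉ L(G), so no ε-production is kept.
Expand every rule over subsets of its nullable positions: L → B N N gives B N N | N N.

S -> + | ( | * | ( L; L -> ( | ) | B N N | N N | ( S *; N -> ) | (; B -> * id | ) | id ) | * S +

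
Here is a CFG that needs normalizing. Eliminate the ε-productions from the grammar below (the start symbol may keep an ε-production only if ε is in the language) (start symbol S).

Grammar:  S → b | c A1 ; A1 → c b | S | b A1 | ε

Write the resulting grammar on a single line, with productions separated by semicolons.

S → b | c A1 | c; A1 → c b | S | b A1 | b

Nullable set = {A1}.
ε ∉ L(G), so no ε-production is kept.
Add the nullable-subset variants: S → c A1 gives c A1 | c. A1 → b A1 gives b A1 | b.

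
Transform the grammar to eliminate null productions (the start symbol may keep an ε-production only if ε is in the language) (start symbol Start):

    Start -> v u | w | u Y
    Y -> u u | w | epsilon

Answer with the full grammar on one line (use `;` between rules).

Start -> v u | w | u Y | u; Y -> u u | w

The nullable symbols are {Y}.
ε ∉ L(G), so no ε-production is kept.
For each production, add variants omitting each subset of nullable occurrences: Start → u Y gives u Y | u.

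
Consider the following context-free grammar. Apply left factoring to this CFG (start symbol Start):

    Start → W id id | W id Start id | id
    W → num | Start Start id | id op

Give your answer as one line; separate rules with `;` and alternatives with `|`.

Start → id | W id Start1; W → num | Start Start id | id op; Start1 → id | Start id

Start has alternatives sharing prefix 'W id': factor to Start → W id Start1 with Start1 → id | Start id.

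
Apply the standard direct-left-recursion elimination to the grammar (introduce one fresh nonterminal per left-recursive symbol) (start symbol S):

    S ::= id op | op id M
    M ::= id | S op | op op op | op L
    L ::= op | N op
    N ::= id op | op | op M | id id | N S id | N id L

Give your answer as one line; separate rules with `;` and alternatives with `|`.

Directly left-recursive nonterminal: N.
For N: α = {S id, id L}, β = {id op, op, op M, id id}. Rewrite as N → β N' and N' → α N' | ε.

S ::= id op | op id M; M ::= id | S op | op op op | op L; L ::= op | N op; N ::= id op N' | op N' | op M N' | id id N'; N' ::= S id N' | id L N' | ε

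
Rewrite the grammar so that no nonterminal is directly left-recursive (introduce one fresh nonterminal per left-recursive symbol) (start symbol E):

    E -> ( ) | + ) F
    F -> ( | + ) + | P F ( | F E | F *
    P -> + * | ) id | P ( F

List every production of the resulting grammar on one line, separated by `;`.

F, P are directly left-recursive.
For F: α = {E, *}, β = {(, + ) +, P F (}. Rewrite as F → β F' and F' → α F' | ε.
For P: α = {( F}, β = {+ *, ) id}. Rewrite as P → β P' and P' → α P' | ε.

E -> ( ) | + ) F; F -> ( F' | + ) + F' | P F ( F'; P -> + * P' | ) id P'; F' -> E F' | * F' | ε; P' -> ( F P' | ε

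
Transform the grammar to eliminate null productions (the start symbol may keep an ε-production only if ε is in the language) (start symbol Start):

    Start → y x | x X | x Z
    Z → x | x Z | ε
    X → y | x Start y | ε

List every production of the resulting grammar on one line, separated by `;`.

The nullable symbols are {X, Z}.
ε ∉ L(G), so no ε-production is kept.
Add the nullable-subset variants: Start → x X gives x X | x.

Start → y x | x X | x | x Z; Z → x | x Z; X → y | x Start y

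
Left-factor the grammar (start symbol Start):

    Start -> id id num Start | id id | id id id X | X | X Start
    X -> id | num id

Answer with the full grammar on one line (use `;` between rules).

Start has alternatives sharing prefix 'id id': factor to Start → id id Start1 with Start1 → num Start | ε | id X.
Start has alternatives sharing prefix 'X': factor to Start → X Start2 with Start2 → ε | Start.

Start -> id id Start1 | X Start2; X -> id | num id; Start1 -> num Start | epsilon | id X; Start2 -> epsilon | Start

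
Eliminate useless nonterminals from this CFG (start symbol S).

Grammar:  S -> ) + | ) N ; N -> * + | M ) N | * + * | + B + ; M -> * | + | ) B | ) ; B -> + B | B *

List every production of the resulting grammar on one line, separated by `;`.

S -> ) + | ) N; N -> * + | M ) N | * + *; M -> * | + | )

Generating nonterminals: {M, N, S}.
Reachable from S after that: {M, N, S}.
Removed useless symbols: {B} and every production mentioning them.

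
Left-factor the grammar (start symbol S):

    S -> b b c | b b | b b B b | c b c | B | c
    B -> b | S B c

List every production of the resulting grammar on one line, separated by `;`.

S -> B | b b S' | c S''; B -> b | S B c; S' -> c | ε | B b; S'' -> b c | ε

S has alternatives sharing prefix 'b b': factor to S → b b S' with S' → c | ε | B b.
S has alternatives sharing prefix 'c': factor to S → c S'' with S'' → b c | ε.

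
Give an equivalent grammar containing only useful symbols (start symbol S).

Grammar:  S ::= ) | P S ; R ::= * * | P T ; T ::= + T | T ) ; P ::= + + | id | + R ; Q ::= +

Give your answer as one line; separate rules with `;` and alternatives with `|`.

S ::= ) | P S; R ::= * *; P ::= + + | id | + R

Generating nonterminals: {P, Q, R, S}.
Reachable from S after that: {P, R, S}.
Removed useless symbols: {Q, T} and every production mentioning them.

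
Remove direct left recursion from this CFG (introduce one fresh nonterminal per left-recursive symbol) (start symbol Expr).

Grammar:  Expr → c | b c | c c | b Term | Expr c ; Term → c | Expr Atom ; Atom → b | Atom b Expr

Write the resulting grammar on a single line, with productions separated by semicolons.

Expr → c Expr1 | b c Expr1 | c c Expr1 | b Term Expr1; Term → c | Expr Atom; Atom → b Atom1; Expr1 → c Expr1 | ε; Atom1 → b Expr Atom1 | ε

Directly left-recursive nonterminals: Expr, Atom.
For Expr: α = {c}, β = {c, b c, c c, b Term}. Rewrite as Expr → β Expr1 and Expr1 → α Expr1 | ε.
For Atom: α = {b Expr}, β = {b}. Rewrite as Atom → β Atom1 and Atom1 → α Atom1 | ε.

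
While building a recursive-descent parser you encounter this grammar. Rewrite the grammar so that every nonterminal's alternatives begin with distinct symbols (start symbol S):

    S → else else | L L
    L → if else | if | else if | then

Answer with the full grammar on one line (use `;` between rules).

S → else else | L L; L → else if | then | if L'; L' → else | ε

L has alternatives sharing prefix 'if': factor to L → if L' with L' → else | ε.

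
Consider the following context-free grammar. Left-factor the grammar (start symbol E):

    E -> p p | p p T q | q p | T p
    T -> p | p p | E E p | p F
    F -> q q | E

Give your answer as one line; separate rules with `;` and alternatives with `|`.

E -> q p | T p | p p E'; T -> E E p | p T'; F -> q q | E; E' -> epsilon | T q; T' -> epsilon | p | F

E has alternatives sharing prefix 'p p': factor to E → p p E' with E' → ε | T q.
T has alternatives sharing prefix 'p': factor to T → p T' with T' → ε | p | F.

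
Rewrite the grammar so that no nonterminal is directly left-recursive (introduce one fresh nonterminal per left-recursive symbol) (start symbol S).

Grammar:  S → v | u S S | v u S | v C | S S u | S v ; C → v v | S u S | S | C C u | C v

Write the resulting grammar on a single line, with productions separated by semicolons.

S → v S' | u S S S' | v u S S' | v C S'; C → v v C' | S u S C' | S C'; S' → S u S' | v S' | ε; C' → C u C' | v C' | ε

Directly left-recursive nonterminals: S, C.
For S: α = {S u, v}, β = {v, u S S, v u S, v C}. Rewrite as S → β S' and S' → α S' | ε.
For C: α = {C u, v}, β = {v v, S u S, S}. Rewrite as C → β C' and C' → α C' | ε.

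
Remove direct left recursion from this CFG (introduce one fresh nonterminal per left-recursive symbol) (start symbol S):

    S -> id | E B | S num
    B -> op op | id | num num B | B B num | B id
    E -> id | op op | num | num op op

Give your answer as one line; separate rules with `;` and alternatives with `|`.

Left recursion appears on S, B.
For S: α = {num}, β = {id, E B}. Rewrite as S → β S' and S' → α S' | ε.
For B: α = {B num, id}, β = {op op, id, num num B}. Rewrite as B → β B' and B' → α B' | ε.

S -> id S' | E B S'; B -> op op B' | id B' | num num B B'; E -> id | op op | num | num op op; S' -> num S' | ε; B' -> B num B' | id B' | ε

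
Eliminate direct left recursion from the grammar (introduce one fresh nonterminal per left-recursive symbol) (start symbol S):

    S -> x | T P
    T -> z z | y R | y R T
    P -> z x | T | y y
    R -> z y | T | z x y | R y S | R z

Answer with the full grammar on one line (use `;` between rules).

Directly left-recursive nonterminal: R.
For R: α = {y S, z}, β = {z y, T, z x y}. Rewrite as R → β R' and R' → α R' | ε.

S -> x | T P; T -> z z | y R | y R T; P -> z x | T | y y; R -> z y R' | T R' | z x y R'; R' -> y S R' | z R' | ε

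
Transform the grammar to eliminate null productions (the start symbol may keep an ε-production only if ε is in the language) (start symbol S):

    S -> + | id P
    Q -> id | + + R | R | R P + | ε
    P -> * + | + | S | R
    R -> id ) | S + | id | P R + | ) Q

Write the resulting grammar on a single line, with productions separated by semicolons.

S -> + | id P; Q -> id | + + R | R | R P +; P -> * + | + | S | R; R -> id ) | S + | id | P R + | ) Q | )

The nullable symbols are {Q}.
ε ∉ L(G), so no ε-production is kept.
Expand every rule over subsets of its nullable positions: R → ) Q gives ) Q | ).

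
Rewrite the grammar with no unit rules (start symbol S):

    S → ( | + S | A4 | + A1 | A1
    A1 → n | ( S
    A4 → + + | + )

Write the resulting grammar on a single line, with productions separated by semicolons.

Unit pairs: S ⇒* {A1, A4}.
Replace each nonterminal's rules with the union of the non-unit rules of every nonterminal it unit-derives.

S → + + | + ) | n | ( S | ( | + S | + A1; A1 → n | ( S; A4 → + + | + )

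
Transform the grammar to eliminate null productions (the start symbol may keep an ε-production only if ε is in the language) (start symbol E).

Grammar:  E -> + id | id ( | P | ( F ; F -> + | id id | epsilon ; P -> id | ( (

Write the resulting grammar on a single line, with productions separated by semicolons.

The nullable symbols are {F}.
ε ∉ L(G), so no ε-production is kept.
Expand every rule over subsets of its nullable positions: E → ( F gives ( F | (.

E -> + id | id ( | P | ( F | (; F -> + | id id; P -> id | ( (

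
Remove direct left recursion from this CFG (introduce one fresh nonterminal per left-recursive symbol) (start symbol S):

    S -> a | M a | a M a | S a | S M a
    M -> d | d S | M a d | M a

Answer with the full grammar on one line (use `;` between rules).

Left recursion appears on S, M.
For S: α = {a, M a}, β = {a, M a, a M a}. Rewrite as S → β S' and S' → α S' | ε.
For M: α = {a d, a}, β = {d, d S}. Rewrite as M → β M' and M' → α M' | ε.

S -> a S' | M a S' | a M a S'; M -> d M' | d S M'; S' -> a S' | M a S' | ε; M' -> a d M' | a M' | ε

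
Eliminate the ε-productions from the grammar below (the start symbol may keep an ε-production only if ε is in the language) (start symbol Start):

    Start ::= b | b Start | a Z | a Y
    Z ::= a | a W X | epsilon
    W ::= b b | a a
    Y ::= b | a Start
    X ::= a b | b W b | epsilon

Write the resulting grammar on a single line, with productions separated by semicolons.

The nullable symbols are {X, Z}.
ε ∉ L(G), so no ε-production is kept.
For each production, add variants omitting each subset of nullable occurrences: Start → a Z gives a Z | a. Z → a W X gives a W X | a W.

Start ::= b | b Start | a Z | a | a Y; Z ::= a | a W X | a W; W ::= b b | a a; Y ::= b | a Start; X ::= a b | b W b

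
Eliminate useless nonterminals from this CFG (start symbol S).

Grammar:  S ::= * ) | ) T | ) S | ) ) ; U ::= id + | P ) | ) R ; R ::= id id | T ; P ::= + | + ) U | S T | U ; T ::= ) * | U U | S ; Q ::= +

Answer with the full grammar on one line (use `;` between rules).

Generating nonterminals: {P, Q, R, S, T, U}.
Reachable from S after that: {P, R, S, T, U}.
Removed useless symbols: {Q} and every production mentioning them.

S ::= * ) | ) T | ) S | ) ); U ::= id + | P ) | ) R; R ::= id id | T; P ::= + | + ) U | S T | U; T ::= ) * | U U | S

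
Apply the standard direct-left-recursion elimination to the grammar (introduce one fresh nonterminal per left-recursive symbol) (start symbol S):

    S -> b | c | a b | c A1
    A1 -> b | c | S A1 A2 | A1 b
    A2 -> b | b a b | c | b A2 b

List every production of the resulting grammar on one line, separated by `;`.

S -> b | c | a b | c A1; A1 -> b A1' | c A1' | S A1 A2 A1'; A2 -> b | b a b | c | b A2 b; A1' -> b A1' | epsilon

Directly left-recursive nonterminal: A1.
For A1: α = {b}, β = {b, c, S A1 A2}. Rewrite as A1 → β A1' and A1' → α A1' | ε.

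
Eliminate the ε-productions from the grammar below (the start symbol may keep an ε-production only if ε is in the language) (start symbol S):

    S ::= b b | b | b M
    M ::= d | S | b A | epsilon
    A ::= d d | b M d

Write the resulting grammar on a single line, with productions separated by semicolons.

S ::= b b | b | b M; M ::= d | S | b A; A ::= d d | b M d | b d

Nullable nonterminals: {M}.
ε ∉ L(G), so no ε-production is kept.
Add the nullable-subset variants: A → b M d gives b M d | b d.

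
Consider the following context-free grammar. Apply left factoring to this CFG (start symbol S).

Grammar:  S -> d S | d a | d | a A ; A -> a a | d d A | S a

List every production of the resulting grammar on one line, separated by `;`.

S has alternatives sharing prefix 'd': factor to S → d S' with S' → S | a | ε.

S -> a A | d S'; A -> a a | d d A | S a; S' -> S | a | ε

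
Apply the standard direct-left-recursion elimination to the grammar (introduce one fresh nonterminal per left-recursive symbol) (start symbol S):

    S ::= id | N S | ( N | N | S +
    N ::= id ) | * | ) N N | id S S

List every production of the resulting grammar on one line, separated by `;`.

S ::= id S' | N S S' | ( N S' | N S'; N ::= id ) | * | ) N N | id S S; S' ::= + S' | ε

Left recursion appears on S.
For S: α = {+}, β = {id, N S, ( N, N}. Rewrite as S → β S' and S' → α S' | ε.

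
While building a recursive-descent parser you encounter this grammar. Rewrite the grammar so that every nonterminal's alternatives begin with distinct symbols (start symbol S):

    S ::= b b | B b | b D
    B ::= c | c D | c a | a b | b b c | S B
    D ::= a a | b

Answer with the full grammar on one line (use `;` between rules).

S ::= B b | b S'; B ::= a b | b b c | S B | c B'; D ::= a a | b; S' ::= b | D; B' ::= ε | D | a

S has alternatives sharing prefix 'b': factor to S → b S' with S' → b | D.
B has alternatives sharing prefix 'c': factor to B → c B' with B' → ε | D | a.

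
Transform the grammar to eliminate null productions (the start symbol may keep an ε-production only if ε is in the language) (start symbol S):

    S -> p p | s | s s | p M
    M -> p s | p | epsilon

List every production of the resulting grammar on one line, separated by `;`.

S -> p p | s | s s | p M | p; M -> p s | p

Nullable nonterminals: {M}.
ε ∉ L(G), so no ε-production is kept.
Add the nullable-subset variants: S → p M gives p M | p.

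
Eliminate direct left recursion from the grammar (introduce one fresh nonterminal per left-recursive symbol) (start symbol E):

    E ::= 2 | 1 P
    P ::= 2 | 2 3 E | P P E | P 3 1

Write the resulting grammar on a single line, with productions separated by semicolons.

E ::= 2 | 1 P; P ::= 2 P' | 2 3 E P'; P' ::= P E P' | 3 1 P' | epsilon

Left recursion appears on P.
For P: α = {P E, 3 1}, β = {2, 2 3 E}. Rewrite as P → β P' and P' → α P' | ε.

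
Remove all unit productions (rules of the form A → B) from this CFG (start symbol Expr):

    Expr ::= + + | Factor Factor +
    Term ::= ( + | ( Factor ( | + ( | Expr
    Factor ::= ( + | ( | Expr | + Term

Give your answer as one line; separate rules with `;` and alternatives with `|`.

Expr ::= + + | Factor Factor +; Term ::= ( + | ( Factor ( | + ( | + + | Factor Factor +; Factor ::= ( + | ( | + Term | + + | Factor Factor +

Unit pairs: Factor ⇒* {Expr}; Term ⇒* {Expr}.
For every A with A ⇒* B via unit rules, add B's non-unit alternatives to A; then delete every rule of the form X → Y.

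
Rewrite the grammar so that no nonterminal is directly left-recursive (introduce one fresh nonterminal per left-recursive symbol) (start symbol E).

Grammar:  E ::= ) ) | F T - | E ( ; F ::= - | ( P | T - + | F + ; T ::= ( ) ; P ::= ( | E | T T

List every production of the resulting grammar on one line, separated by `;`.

E, F are directly left-recursive.
For E: α = {(}, β = {) ), F T -}. Rewrite as E → β E' and E' → α E' | ε.
For F: α = {+}, β = {-, ( P, T - +}. Rewrite as F → β F' and F' → α F' | ε.

E ::= ) ) E' | F T - E'; F ::= - F' | ( P F' | T - + F'; T ::= ( ); P ::= ( | E | T T; E' ::= ( E' | ε; F' ::= + F' | ε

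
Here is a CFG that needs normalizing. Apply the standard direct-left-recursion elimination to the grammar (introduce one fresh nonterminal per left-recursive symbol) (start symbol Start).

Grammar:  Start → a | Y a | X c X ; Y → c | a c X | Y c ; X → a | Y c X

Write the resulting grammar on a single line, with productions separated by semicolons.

Start → a | Y a | X c X; Y → c Y1 | a c X Y1; X → a | Y c X; Y1 → c Y1 | ε

Left recursion appears on Y.
For Y: α = {c}, β = {c, a c X}. Rewrite as Y → β Y1 and Y1 → α Y1 | ε.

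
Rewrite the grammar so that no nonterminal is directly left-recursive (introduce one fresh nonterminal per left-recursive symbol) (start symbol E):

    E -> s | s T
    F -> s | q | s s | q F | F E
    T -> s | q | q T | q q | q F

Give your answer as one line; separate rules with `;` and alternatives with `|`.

Left recursion appears on F.
For F: α = {E}, β = {s, q, s s, q F}. Rewrite as F → β F' and F' → α F' | ε.

E -> s | s T; F -> s F' | q F' | s s F' | q F F'; T -> s | q | q T | q q | q F; F' -> E F' | eps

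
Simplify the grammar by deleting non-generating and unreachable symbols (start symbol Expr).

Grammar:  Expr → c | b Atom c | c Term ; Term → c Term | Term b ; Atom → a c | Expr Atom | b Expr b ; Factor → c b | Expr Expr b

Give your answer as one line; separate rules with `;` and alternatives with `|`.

Expr → c | b Atom c; Atom → a c | Expr Atom | b Expr b

Generating nonterminals: {Atom, Expr, Factor}.
Reachable from Expr after that: {Atom, Expr}.
Removed useless symbols: {Factor, Term} and every production mentioning them.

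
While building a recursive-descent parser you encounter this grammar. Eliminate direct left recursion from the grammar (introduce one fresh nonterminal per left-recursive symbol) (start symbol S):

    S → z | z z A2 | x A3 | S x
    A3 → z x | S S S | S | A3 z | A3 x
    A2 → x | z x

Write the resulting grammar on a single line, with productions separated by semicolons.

S → z S' | z z A2 S' | x A3 S'; A3 → z x A3' | S S S A3' | S A3'; A2 → x | z x; S' → x S' | ε; A3' → z A3' | x A3' | ε

Left recursion appears on S, A3.
For S: α = {x}, β = {z, z z A2, x A3}. Rewrite as S → β S' and S' → α S' | ε.
For A3: α = {z, x}, β = {z x, S S S, S}. Rewrite as A3 → β A3' and A3' → α A3' | ε.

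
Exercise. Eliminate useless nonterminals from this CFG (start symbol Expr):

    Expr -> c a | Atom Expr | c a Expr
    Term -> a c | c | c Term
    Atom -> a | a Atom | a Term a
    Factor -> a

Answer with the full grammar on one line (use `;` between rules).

Expr -> c a | Atom Expr | c a Expr; Term -> a c | c | c Term; Atom -> a | a Atom | a Term a

Generating nonterminals: {Atom, Expr, Factor, Term}.
Reachable from Expr after that: {Atom, Expr, Term}.
Removed useless symbols: {Factor} and every production mentioning them.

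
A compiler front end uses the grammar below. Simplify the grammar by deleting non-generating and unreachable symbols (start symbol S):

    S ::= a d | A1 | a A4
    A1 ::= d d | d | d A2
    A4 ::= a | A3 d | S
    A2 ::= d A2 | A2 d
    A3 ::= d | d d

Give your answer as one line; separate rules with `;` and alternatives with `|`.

Generating nonterminals: {A1, A3, A4, S}.
Reachable from S after that: {A1, A3, A4, S}.
Removed useless symbols: {A2} and every production mentioning them.

S ::= a d | A1 | a A4; A1 ::= d d | d; A4 ::= a | A3 d | S; A3 ::= d | d d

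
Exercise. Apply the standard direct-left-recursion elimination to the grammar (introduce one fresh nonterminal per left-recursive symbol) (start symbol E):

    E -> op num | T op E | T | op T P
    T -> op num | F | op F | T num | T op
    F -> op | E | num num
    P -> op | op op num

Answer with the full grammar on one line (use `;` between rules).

Directly left-recursive nonterminal: T.
For T: α = {num, op}, β = {op num, F, op F}. Rewrite as T → β T' and T' → α T' | ε.

E -> op num | T op E | T | op T P; T -> op num T' | F T' | op F T'; F -> op | E | num num; P -> op | op op num; T' -> num T' | op T' | ε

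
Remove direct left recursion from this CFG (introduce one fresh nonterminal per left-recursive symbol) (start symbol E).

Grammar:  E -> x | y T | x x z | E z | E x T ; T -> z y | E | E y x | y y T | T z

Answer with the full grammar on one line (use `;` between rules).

E -> x E' | y T E' | x x z E'; T -> z y T' | E T' | E y x T' | y y T T'; E' -> z E' | x T E' | eps; T' -> z T' | eps

E, T are directly left-recursive.
For E: α = {z, x T}, β = {x, y T, x x z}. Rewrite as E → β E' and E' → α E' | ε.
For T: α = {z}, β = {z y, E, E y x, y y T}. Rewrite as T → β T' and T' → α T' | ε.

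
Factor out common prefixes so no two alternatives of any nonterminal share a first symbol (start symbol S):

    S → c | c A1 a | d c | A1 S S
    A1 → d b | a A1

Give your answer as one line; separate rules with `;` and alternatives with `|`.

S → d c | A1 S S | c S'; A1 → d b | a A1; S' → ε | A1 a

S has alternatives sharing prefix 'c': factor to S → c S' with S' → ε | A1 a.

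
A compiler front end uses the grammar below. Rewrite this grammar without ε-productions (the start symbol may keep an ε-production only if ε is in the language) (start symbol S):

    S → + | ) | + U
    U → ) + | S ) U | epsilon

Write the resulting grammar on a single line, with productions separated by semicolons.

The nullable symbols are {U}.
ε ∉ L(G), so no ε-production is kept.
For each production, add variants omitting each subset of nullable occurrences: U → S ) U gives S ) U | S ).

S → + | ) | + U; U → ) + | S ) U | S )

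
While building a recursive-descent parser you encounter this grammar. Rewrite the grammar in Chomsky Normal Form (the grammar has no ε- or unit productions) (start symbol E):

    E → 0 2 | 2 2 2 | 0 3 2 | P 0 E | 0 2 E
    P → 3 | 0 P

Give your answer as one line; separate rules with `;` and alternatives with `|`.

E → X1 X2 | X2 Y1 | X1 Y2 | P Y3 | X1 Y4; P → 3 | X1 P; X1 → 0; X2 → 2; X3 → 3; Y1 → X2 X2; Y2 → X3 X2; Y3 → X1 E; Y4 → X2 E

Introduce a nonterminal for each terminal appearing in a rule of length ≥ 2: X1 → 0, X2 → 2, X3 → 3.
Binarize each right-hand side of length ≥ 3 by chaining fresh nonterminals (Y1, Y2, …): affected rules were E → X2 X2 X2; E → X1 X3 X2; E → P X1 E; E → X1 X2 E.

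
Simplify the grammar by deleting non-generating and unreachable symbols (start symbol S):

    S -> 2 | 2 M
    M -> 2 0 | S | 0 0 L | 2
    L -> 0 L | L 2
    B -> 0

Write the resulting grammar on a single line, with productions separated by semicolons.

S -> 2 | 2 M; M -> 2 0 | S | 2

Generating nonterminals: {B, M, S}.
Reachable from S after that: {M, S}.
Removed useless symbols: {B, L} and every production mentioning them.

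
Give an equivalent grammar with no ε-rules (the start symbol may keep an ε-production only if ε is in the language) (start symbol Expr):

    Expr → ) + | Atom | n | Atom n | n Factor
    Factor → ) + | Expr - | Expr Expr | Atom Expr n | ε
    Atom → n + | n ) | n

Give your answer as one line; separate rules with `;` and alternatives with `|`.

The nullable symbols are {Factor}.
ε ∉ L(G), so no ε-production is kept.

Expr → ) + | Atom | n | Atom n | n Factor; Factor → ) + | Expr - | Expr Expr | Atom Expr n; Atom → n + | n ) | n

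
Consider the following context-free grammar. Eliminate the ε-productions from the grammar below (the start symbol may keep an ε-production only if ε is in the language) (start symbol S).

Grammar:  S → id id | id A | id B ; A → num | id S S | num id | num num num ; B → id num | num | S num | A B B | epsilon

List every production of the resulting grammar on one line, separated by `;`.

S → id id | id A | id B | id; A → num | id S S | num id | num num num; B → id num | num | S num | A B B | A B | A

Nullable nonterminals: {B}.
ε ∉ L(G), so no ε-production is kept.
Expand every rule over subsets of its nullable positions: S → id B gives id B | id. B → A B B gives A B B | A B | A.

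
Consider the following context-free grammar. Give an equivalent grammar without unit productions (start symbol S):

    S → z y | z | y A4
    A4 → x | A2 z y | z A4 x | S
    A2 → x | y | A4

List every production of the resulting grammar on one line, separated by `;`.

S → z y | z | y A4; A4 → x | A2 z y | z A4 x | z y | z | y A4; A2 → x | A2 z y | z A4 x | y | z y | z | y A4

Unit pairs: A2 ⇒* {A4, S}; A4 ⇒* {S}.
Replace each nonterminal's rules with the union of the non-unit rules of every nonterminal it unit-derives.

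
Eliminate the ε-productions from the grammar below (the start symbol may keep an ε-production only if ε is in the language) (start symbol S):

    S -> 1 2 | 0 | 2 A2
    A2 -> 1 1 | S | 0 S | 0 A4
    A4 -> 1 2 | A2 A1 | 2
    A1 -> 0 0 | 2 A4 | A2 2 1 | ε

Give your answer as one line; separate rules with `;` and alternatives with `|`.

S -> 1 2 | 0 | 2 A2; A2 -> 1 1 | S | 0 S | 0 A4; A4 -> 1 2 | A2 A1 | A2 | 2; A1 -> 0 0 | 2 A4 | A2 2 1

Nullable nonterminals: {A1}.
ε ∉ L(G), so no ε-production is kept.
For each production, add variants omitting each subset of nullable occurrences: A4 → A2 A1 gives A2 A1 | A2.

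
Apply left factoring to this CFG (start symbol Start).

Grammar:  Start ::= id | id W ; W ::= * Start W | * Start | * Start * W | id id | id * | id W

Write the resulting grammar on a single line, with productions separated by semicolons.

Start has alternatives sharing prefix 'id': factor to Start → id Start1 with Start1 → ε | W.
W has alternatives sharing prefix '* Start': factor to W → * Start W1 with W1 → W | ε | * W.
W has alternatives sharing prefix 'id': factor to W → id W2 with W2 → id | * | W.

Start ::= id Start1; W ::= * Start W1 | id W2; Start1 ::= ε | W; W1 ::= W | ε | * W; W2 ::= id | * | W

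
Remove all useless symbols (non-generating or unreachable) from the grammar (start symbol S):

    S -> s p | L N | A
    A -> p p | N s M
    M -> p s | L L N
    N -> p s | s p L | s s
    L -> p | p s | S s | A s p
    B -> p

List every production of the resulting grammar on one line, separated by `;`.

S -> s p | L N | A; A -> p p | N s M; M -> p s | L L N; N -> p s | s p L | s s; L -> p | p s | S s | A s p

Generating nonterminals: {A, B, L, M, N, S}.
Reachable from S after that: {A, L, M, N, S}.
Removed useless symbols: {B} and every production mentioning them.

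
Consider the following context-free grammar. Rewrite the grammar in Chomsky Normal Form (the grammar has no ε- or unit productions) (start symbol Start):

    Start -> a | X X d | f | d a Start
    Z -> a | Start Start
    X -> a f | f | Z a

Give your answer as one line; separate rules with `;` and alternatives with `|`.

Start -> a | X Y1 | f | X1 Y2; Z -> a | Start Start; X -> X2 X3 | f | Z X2; X1 -> d; X2 -> a; X3 -> f; Y1 -> X X1; Y2 -> X2 Start

Introduce a nonterminal for each terminal appearing in a rule of length ≥ 2: X1 → d, X2 → a, X3 → f.
Binarize each right-hand side of length ≥ 3 by chaining fresh nonterminals (Y1, Y2, …): affected rules were Start → X X X1; Start → X1 X2 Start.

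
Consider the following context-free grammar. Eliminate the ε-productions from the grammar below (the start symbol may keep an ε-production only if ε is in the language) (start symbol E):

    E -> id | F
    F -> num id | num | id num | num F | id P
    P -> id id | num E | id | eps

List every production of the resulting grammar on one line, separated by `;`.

Nullable set = {P}.
ε ∉ L(G), so no ε-production is kept.
Expand every rule over subsets of its nullable positions: F → id P gives id P | id.

E -> id | F; F -> num id | num | id num | num F | id P | id; P -> id id | num E | id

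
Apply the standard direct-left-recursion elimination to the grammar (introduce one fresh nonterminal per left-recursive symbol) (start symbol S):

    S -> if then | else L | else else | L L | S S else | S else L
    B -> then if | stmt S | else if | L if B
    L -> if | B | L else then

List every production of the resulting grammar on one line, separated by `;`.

S -> if then S' | else L S' | else else S' | L L S'; B -> then if | stmt S | else if | L if B; L -> if L' | B L'; S' -> S else S' | else L S' | ε; L' -> else then L' | ε

Left recursion appears on S, L.
For S: α = {S else, else L}, β = {if then, else L, else else, L L}. Rewrite as S → β S' and S' → α S' | ε.
For L: α = {else then}, β = {if, B}. Rewrite as L → β L' and L' → α L' | ε.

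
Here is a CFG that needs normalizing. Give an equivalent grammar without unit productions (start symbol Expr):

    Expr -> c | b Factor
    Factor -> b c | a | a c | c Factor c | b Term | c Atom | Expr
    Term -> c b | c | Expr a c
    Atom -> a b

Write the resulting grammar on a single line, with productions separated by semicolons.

Unit pairs: Factor ⇒* {Expr}.
For each unit pair (A, B), copy every non-unit production of B to A, then drop all unit productions.

Expr -> c | b Factor; Factor -> b c | a | a c | c Factor c | b Term | c Atom | c | b Factor; Term -> c b | c | Expr a c; Atom -> a b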